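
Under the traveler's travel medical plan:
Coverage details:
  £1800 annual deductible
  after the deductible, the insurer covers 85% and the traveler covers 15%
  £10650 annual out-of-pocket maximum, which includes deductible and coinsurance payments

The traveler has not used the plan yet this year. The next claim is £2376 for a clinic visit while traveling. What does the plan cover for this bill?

Nothing has been paid toward the £1800 deductible, so the first £1800 of this charge is applied there.
That leaves £2376 − £1800 = £576 for coinsurance.
15% of £576 = £86.40 falls to the traveler.
So the traveler owes £1800 + £86.40 = £1886.40 before any cap.
Cumulative spending £0 + £1886.40 = £1886.40 stays under the £10650 maximum.
The insurer covers the remainder: £2376 − £1886.40 = £489.60.

£489.60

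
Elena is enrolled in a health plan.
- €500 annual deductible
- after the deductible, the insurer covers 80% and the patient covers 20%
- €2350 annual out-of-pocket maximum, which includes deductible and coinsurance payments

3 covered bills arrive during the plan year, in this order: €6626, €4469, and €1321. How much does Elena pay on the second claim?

€624.80

Claim 1 (€6626): deductible takes €500, €6126 remains; coinsurance €6126 × 20% = €1225.20. Patient pays €1725.20; OOP now €1725.20.
Claim 2 (€4469): deductible met; 20% of €4469 = €893.80. Adding that to €1725.20 gives €2619, past the €2350 cap; patient pays only €2350 − €1725.20 = €624.80.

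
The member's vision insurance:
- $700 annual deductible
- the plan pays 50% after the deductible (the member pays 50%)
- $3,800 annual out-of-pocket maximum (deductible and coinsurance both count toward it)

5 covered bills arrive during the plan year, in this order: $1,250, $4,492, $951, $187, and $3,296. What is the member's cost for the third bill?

$475.50

Bill 1, $1,250: $700 finishes the deductible; $550 goes to coinsurance; 50% of $550 = $275. Member pays $975; OOP now $975.
Bill 2, $4,492: deductible already satisfied, so member's share is 50% × $4,492 = $2,246. Cost to member: $2,246. OOP to date $3,221.
Bill 3, $951: deductible met; 50% of $951 = $475.50. Member pays $475.50; OOP now $3,696.50.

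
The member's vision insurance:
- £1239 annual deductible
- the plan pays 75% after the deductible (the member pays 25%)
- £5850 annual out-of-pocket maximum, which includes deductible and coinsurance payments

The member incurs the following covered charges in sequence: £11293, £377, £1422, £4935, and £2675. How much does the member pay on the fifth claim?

£414

Claim 1 (£11293): deductible takes £1239, £10054 remains; member's 25% is £2513.50. Member pays £3752.50; OOP now £3752.50.
Claim 2 (£377): 25% coinsurance on £377 = £94.25. Member owes £94.25 (running OOP £3846.75).
Claim 3 (£1422): deductible already satisfied, so member's share is 25% × £1422 = £355.50. Cost to member: £355.50. OOP to date £4202.25.
Claim 4 (£4935): deductible met; 25% of £4935 = £1233.75. Member pays £1233.75; OOP now £5436.
Claim 5 (£2675): deductible already satisfied, so member's share is 25% × £2675 = £668.75. OOP would hit £6104.75 > £5850, so the cap limits the member to £5850 − £5436 = £414.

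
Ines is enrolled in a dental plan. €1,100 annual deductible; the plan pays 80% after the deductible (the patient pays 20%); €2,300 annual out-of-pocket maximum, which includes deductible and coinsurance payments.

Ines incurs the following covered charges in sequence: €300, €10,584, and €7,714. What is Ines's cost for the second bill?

Claim 1 (€300): fully absorbed by the deductible. Patient owes €300 (running OOP €300).
Claim 2 (€10,584): €800 finishes the deductible; €9,784 goes to coinsurance; 20% of €9,784 = €1,956.80. Deductible plus coinsurance: €800 + €1,956.80 = €2,756.80. OOP would hit €3,056.80 > €2,300, so the cap limits the patient to €2,300 − €300 = €2,000.

€2,000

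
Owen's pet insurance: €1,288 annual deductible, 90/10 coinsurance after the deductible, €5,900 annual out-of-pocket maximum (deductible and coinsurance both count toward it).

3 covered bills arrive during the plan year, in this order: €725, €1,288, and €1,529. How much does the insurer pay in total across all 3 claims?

€2,028.60

Claim 1 (€725): fully absorbed by the deductible. Owner pays €725; OOP now €725. Insurer: €725 − €725 = €0.
Claim 2 (€1,288): €563 finishes the deductible; €725 goes to coinsurance; 10% of €725 = €72.50. Owner owes €635.50 (running OOP €1,360.50). Insurer: €1,288 − €635.50 = €652.50.
Claim 3 (€1,529): 10% coinsurance on €1,529 = €152.90. Cost to owner: €152.90. OOP to date €1,513.40. Plan pays €1,529 − €152.90 = €1,376.10.
Insurer total: €0 + €652.50 + €1,376.10 = €2,028.60.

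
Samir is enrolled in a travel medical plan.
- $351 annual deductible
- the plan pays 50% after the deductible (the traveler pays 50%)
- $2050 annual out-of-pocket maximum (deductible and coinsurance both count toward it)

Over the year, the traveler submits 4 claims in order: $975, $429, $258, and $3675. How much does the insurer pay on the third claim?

#1 ($975): deductible takes $351, $624 remains; traveler's 50% is $312. Traveler owes $663 (running OOP $663). Insurer: $975 − $663 = $312.
#2 ($429): deductible already satisfied, so traveler's share is 50% × $429 = $214.50. Traveler owes $214.50 (running OOP $877.50). Insurer: $429 − $214.50 = $214.50.
#3 ($258): deductible met; 50% of $258 = $129. Traveler pays $129; OOP now $1006.50. Insurer: $258 − $129 = $129.

$129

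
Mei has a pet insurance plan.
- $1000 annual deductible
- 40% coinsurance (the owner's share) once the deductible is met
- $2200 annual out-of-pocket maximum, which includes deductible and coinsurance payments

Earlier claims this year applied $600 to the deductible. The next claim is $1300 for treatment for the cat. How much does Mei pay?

$760

$600 of the $1000 deductible is already met, leaving $400.
The remaining $900 (= $1300 − $400) moves to coinsurance.
Owner's 40% share of $900 is $360.
So the owner owes $400 + $360 = $760 before any cap.
Total out-of-pocket so far would be $600 + $760 = $1360, below the $2200 cap — no reduction.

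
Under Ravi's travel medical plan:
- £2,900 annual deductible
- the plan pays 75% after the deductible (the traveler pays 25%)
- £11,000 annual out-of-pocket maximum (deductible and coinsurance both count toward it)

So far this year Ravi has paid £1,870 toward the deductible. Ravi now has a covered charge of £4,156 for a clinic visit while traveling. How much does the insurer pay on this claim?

£2,344.50

Deductible still to meet: £2,900 − £1,870 = £1,030.
The remaining £3,126 (= £4,156 − £1,030) moves to coinsurance.
25% of £3,126 = £781.50 falls to the traveler.
That puts the traveler's cost at £1,030 + £781.50 = £1,811.50 before any cap.
Cumulative spending £1,870 + £1,811.50 = £3,681.50 stays under the £11,000 maximum.
Insurer pays the balance: £4,156 − £1,811.50 = £2,344.50.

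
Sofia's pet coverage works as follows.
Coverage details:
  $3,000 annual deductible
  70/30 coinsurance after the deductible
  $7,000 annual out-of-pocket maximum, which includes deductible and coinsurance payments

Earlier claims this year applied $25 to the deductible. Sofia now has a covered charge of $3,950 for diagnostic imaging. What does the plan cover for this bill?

$682.50

Deductible still to meet: $3,000 − $25 = $2,975.
The remaining $975 (= $3,950 − $2,975) moves to coinsurance.
Owner's 30% share of $975 is $292.50.
Owner responsibility before any cap: $2,975 + $292.50 = $3,267.50.
Total out-of-pocket so far would be $25 + $3,267.50 = $3,292.50, below the $7,000 cap — no reduction.
The plan picks up $3,950 − $3,267.50 = $682.50.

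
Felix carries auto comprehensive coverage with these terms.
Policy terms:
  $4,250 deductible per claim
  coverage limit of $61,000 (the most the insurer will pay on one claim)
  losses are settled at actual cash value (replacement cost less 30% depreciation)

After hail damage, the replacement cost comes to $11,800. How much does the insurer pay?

$4,010

At 30% depreciation, ACV = $11,800 − $3,540 = $8,260.
Subtract the deductible: $8,260 − $4,250 = $4,010.
$4,010 is within the $61,000 limit, so the insurer pays $4,010.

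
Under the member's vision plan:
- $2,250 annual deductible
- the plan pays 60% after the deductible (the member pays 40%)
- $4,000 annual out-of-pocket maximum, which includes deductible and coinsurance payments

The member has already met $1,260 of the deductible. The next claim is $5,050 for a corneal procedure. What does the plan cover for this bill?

$2,436

$1,260 of the $2,250 deductible is already met, leaving $990.
After the $990 deductible portion, $5,050 − $990 = $4,060 is subject to coinsurance.
40% of $4,060 = $1,624 falls to the member.
Member responsibility before any cap: $990 + $1,624 = $2,614.
Year-to-date out-of-pocket becomes $1,260 + $2,614 = $3,874, still under the $4,000 maximum, so no cap applies.
The plan picks up $5,050 − $2,614 = $2,436.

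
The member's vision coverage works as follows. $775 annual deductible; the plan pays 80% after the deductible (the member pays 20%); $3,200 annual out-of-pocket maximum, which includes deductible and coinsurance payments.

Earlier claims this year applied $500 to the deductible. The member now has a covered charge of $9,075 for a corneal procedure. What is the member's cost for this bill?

Deductible still to meet: $775 − $500 = $275.
The remaining $8,800 (= $9,075 − $275) moves to coinsurance.
Coinsurance: $8,800 × 20% = $1,760.
Member responsibility before any cap: $275 + $1,760 = $2,035.
Cumulative spending $500 + $2,035 = $2,535 stays under the $3,200 maximum.

$2,035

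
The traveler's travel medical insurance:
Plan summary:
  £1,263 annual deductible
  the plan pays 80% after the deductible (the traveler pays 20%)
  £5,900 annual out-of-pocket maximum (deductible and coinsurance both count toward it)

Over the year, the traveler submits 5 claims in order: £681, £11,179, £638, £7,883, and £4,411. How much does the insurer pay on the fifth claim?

Bill 1, £681: fully absorbed by the deductible. Traveler owes £681 (running OOP £681). Plan pays £681 − £681 = £0.
Bill 2, £11,179: deductible takes £582, £10,597 remains; coinsurance £10,597 × 20% = £2,119.40. Cost to traveler: £2,701.40. OOP to date £3,382.40. Insurer: £11,179 − £2,701.40 = £8,477.60.
Bill 3, £638: 20% coinsurance on £638 = £127.60. Traveler owes £127.60 (running OOP £3,510). Insurer: £638 − £127.60 = £510.40.
Bill 4, £7,883: deductible met; 20% of £7,883 = £1,576.60. Traveler pays £1,576.60; OOP now £5,086.60. Insurer: £7,883 − £1,576.60 = £6,306.40.
Bill 5, £4,411: deductible already satisfied, so traveler's share is 20% × £4,411 = £882.20. Adding that to £5,086.60 gives £5,968.80, past the £5,900 cap; traveler pays only £5,900 − £5,086.60 = £813.40. Plan pays £4,411 − £813.40 = £3,597.60.

£3,597.60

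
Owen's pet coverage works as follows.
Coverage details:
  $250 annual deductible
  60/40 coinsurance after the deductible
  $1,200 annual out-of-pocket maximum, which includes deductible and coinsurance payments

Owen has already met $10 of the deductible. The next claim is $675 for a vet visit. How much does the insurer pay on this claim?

$10 of the $250 deductible is already met, leaving $240.
After the $240 deductible portion, $675 − $240 = $435 is subject to coinsurance.
Owner's 40% share of $435 is $174.
That puts the owner's cost at $240 + $174 = $414 before any cap.
Total out-of-pocket so far would be $10 + $414 = $424, below the $1,200 cap — no reduction.
The insurer covers the remainder: $675 − $414 = $261.

$261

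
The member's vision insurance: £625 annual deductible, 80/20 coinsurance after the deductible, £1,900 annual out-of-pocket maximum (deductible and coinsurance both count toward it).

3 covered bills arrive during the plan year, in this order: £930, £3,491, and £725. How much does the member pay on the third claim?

Claim 1 (£930): £625 to deductible, leaving £305; coinsurance £305 × 20% = £61. Member owes £686 (running OOP £686).
Claim 2 (£3,491): 20% coinsurance on £3,491 = £698.20. Cost to member: £698.20. OOP to date £1,384.20.
Claim 3 (£725): deductible already satisfied, so member's share is 20% × £725 = £145. Member owes £145 (running OOP £1,529.20).

£145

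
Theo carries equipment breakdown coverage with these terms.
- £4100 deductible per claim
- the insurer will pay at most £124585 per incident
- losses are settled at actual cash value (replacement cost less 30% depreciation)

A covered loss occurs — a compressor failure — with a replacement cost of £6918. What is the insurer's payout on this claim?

£742.60

Depreciate 30%: the covered value is £6918 × 0.7 = £4842.60.
Less the £4100 deductible: £4842.60 − £4100 = £742.60.
£742.60 ≤ £124585, so the limit doesn't bind; insurer pays £742.60.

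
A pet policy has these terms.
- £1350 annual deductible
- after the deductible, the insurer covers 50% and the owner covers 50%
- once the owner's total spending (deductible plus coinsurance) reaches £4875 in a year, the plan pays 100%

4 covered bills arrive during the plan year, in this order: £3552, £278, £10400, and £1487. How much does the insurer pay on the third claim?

#1 (£3552): deductible takes £1350, £2202 remains; coinsurance £2202 × 50% = £1101. Cost to owner: £2451. OOP to date £2451. Plan pays £3552 − £2451 = £1101.
#2 (£278): deductible already satisfied, so owner's share is 50% × £278 = £139. Owner owes £139 (running OOP £2590). Insurer: £278 − £139 = £139.
#3 (£10400): 50% coinsurance on £10400 = £5200. Adding that to £2590 gives £7790, past the £4875 cap; owner pays only £4875 − £2590 = £2285. Plan pays £10400 − £2285 = £8115.

£8115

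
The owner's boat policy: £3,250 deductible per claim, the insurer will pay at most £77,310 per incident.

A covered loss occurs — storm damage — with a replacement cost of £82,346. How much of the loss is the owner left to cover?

After the deductible, £82,346 − £3,250 = £79,096 remains.
The £77,310 per-incident cap binds; insurer pays £77,310.
Owner's share is the uncovered remainder: £82,346 − £77,310 = £5,036.

£5,036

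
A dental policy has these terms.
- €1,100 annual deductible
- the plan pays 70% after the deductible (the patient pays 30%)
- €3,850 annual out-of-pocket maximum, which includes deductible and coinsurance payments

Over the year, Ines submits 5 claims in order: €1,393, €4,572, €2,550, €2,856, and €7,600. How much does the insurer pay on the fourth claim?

€2,330.50

Claim 1 — €1,393: deductible takes €1,100, €293 remains; coinsurance €293 × 30% = €87.90. Patient pays €1,187.90; OOP now €1,187.90. Plan pays €1,393 − €1,187.90 = €205.10.
Claim 2 — €4,572: deductible already satisfied, so patient's share is 30% × €4,572 = €1,371.60. Patient pays €1,371.60; OOP now €2,559.50. Plan pays €4,572 − €1,371.60 = €3,200.40.
Claim 3 — €2,550: deductible met; 30% of €2,550 = €765. Patient owes €765 (running OOP €3,324.50). Insurer: €2,550 − €765 = €1,785.
Claim 4 — €2,856: 30% coinsurance on €2,856 = €856.80. Adding that to €3,324.50 gives €4,181.30, past the €3,850 cap; patient pays only €3,850 − €3,324.50 = €525.50. Insurer: €2,856 − €525.50 = €2,330.50.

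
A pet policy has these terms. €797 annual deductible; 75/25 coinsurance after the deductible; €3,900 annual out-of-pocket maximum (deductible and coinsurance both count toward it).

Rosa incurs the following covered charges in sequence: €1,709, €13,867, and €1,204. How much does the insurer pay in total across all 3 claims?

Claim 1 (€1,709): deductible takes €797, €912 remains; 25% of €912 = €228. Owner owes €1,025 (running OOP €1,025). Plan pays €1,709 − €1,025 = €684.
Claim 2 (€13,867): deductible met; 25% of €13,867 = €3,466.75. OOP would hit €4,491.75 > €3,900, so the cap limits the owner to €3,900 − €1,025 = €2,875. Insurer: €13,867 − €2,875 = €10,992.
Claim 3 (€1,204): deductible already satisfied, so owner's share is 25% × €1,204 = €301. Adding that to €3,900 gives €4,201, past the €3,900 cap; owner pays only €3,900 − €3,900 = €0. Plan pays €1,204 − €0 = €1,204.
Insurer total: €684 + €10,992 + €1,204 = €12,880.

€12,880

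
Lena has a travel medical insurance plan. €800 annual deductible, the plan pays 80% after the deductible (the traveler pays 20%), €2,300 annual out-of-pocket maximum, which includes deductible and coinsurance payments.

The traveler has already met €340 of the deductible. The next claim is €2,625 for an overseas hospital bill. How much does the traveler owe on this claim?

Deductible still to meet: €800 − €340 = €460.
That leaves €2,625 − €460 = €2,165 for coinsurance.
Traveler's 20% share of €2,165 is €433.
Traveler responsibility before any cap: €460 + €433 = €893.
Cumulative spending €340 + €893 = €1,233 stays under the €2,300 maximum.

€893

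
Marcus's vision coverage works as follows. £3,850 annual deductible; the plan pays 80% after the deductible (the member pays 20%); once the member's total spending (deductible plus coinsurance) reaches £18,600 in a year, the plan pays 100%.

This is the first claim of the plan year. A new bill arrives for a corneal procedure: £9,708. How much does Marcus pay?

£5,021.60

Deductible not yet touched, so the first £3,850 of the bill goes to the deductible.
That leaves £9,708 − £3,850 = £5,858 for coinsurance.
Member's 20% share of £5,858 is £1,171.60.
Member responsibility before any cap: £3,850 + £1,171.60 = £5,021.60.
Cumulative spending £0 + £5,021.60 = £5,021.60 stays under the £18,600 maximum.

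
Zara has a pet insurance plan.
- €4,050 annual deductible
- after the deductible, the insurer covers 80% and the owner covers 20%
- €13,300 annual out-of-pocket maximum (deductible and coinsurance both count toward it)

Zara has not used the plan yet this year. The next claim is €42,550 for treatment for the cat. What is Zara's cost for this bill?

€11,750

Deductible not yet touched, so the first €4,050 of the bill goes to the deductible.
The remaining €38,500 (= €42,550 − €4,050) moves to coinsurance.
Coinsurance: €38,500 × 20% = €7,700.
Owner responsibility before any cap: €4,050 + €7,700 = €11,750.
Year-to-date out-of-pocket becomes €0 + €11,750 = €11,750, still under the €13,300 maximum, so no cap applies.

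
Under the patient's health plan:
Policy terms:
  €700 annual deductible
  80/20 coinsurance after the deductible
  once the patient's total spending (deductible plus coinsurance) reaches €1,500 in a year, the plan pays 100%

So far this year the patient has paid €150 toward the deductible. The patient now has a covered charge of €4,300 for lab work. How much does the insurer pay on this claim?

€3,000

Deductible still to meet: €700 − €150 = €550.
The remaining €3,750 (= €4,300 − €550) moves to coinsurance.
Patient's 20% share of €3,750 is €750.
So the patient owes €550 + €750 = €1,300 before any cap.
Total out-of-pocket so far would be €150 + €1,300 = €1,450, below the €1,500 cap — no reduction.
Insurer pays the balance: €4,300 − €1,300 = €3,000.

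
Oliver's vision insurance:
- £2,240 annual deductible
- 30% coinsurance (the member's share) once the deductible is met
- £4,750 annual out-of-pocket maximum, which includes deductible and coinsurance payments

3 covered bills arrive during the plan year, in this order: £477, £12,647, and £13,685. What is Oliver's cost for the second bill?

Bill 1, £477: entire amount goes to the deductible. Member owes £477 (running OOP £477).
Bill 2, £12,647: £1,763 to deductible, leaving £10,884; member's 30% is £3,265.20. Claim cost before the cap: £1,763 + £3,265.20 = £5,028.20. That would push OOP to £5,505.20, over the £4,750 cap, so member pays £4,750 − £477 = £4,273.

£4,273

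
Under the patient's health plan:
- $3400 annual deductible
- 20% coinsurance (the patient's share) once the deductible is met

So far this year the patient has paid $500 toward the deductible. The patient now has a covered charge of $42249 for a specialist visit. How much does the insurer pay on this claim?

$31479.20

Remaining deductible: $3400 − $500 = $2900.
The remaining $39349 (= $42249 − $2900) moves to coinsurance.
20% of $39349 = $7869.80 falls to the patient.
So the patient owes $2900 + $7869.80 = $10769.80.
Insurer pays the balance: $42249 − $10769.80 = $31479.20.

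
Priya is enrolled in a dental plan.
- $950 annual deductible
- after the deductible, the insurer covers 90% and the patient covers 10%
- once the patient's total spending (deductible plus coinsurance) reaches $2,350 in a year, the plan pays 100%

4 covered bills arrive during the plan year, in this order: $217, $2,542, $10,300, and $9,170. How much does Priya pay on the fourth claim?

Claim 1 — $217: fully absorbed by the deductible. Cost to patient: $217. OOP to date $217.
Claim 2 — $2,542: $733 to deductible, leaving $1,809; patient's 10% is $180.90. Patient pays $913.90; OOP now $1,130.90.
Claim 3 — $10,300: deductible already satisfied, so patient's share is 10% × $10,300 = $1,030. Patient pays $1,030; OOP now $2,160.90.
Claim 4 — $9,170: deductible already satisfied, so patient's share is 10% × $9,170 = $917. That would push OOP to $3,077.90, over the $2,350 cap, so patient pays $2,350 − $2,160.90 = $189.10.

$189.10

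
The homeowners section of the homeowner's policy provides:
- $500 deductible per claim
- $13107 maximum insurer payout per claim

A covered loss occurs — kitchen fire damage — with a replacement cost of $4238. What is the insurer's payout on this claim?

Less the $500 deductible: $4238 − $500 = $3738.
$3738 ≤ $13107, so the limit doesn't bind; insurer pays $3738.

$3738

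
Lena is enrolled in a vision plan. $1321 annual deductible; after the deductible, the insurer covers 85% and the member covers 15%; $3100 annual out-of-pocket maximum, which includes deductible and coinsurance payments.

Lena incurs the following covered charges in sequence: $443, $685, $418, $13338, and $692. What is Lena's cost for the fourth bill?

Bill 1, $443: fully absorbed by the deductible. Member owes $443 (running OOP $443).
Bill 2, $685: fully absorbed by the deductible. Member pays $685; OOP now $1128.
Bill 3, $418: $193 finishes the deductible; $225 goes to coinsurance; member's 15% is $33.75. Member pays $226.75; OOP now $1354.75.
Bill 4, $13338: deductible met; 15% of $13338 = $2000.70. Adding that to $1354.75 gives $3355.45, past the $3100 cap; member pays only $3100 − $1354.75 = $1745.25.

$1745.25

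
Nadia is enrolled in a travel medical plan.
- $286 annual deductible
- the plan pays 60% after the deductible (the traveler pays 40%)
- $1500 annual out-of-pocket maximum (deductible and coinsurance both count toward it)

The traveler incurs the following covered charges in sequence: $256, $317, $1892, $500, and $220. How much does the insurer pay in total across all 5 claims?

$1739.40

Claim 1 ($256): fully absorbed by the deductible. Traveler owes $256 (running OOP $256). Insurer: $256 − $256 = $0.
Claim 2 ($317): $30 finishes the deductible; $287 goes to coinsurance; 40% of $287 = $114.80. Traveler owes $144.80 (running OOP $400.80). Plan pays $317 − $144.80 = $172.20.
Claim 3 ($1892): 40% coinsurance on $1892 = $756.80. Cost to traveler: $756.80. OOP to date $1157.60. Plan pays $1892 − $756.80 = $1135.20.
Claim 4 ($500): deductible met; 40% of $500 = $200. Traveler owes $200 (running OOP $1357.60). Plan pays $500 − $200 = $300.
Claim 5 ($220): 40% coinsurance on $220 = $88. Cost to traveler: $88. OOP to date $1445.60. Plan pays $220 − $88 = $132.
Insurer total = bills − traveler's total = $3185 − $1445.60 = $1739.40.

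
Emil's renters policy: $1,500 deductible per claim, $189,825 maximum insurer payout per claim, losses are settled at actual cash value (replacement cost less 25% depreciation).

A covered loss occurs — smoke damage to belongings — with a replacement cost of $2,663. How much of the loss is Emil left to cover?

Depreciate 25%: the covered value is $2,663 × 0.75 = $1,997.25.
Less the $1,500 deductible: $1,997.25 − $1,500 = $497.25.
$497.25 is within the $189,825 limit, so the insurer pays $497.25.
The tenant bears the rest of the original loss: $2,663 − $497.25 = $2,165.75.

$2,165.75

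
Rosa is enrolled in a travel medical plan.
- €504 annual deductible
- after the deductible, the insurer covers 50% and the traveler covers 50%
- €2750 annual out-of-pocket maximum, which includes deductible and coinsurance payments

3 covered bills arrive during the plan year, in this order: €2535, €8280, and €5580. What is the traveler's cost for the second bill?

€1230.50

Bill 1, €2535: deductible takes €504, €2031 remains; coinsurance €2031 × 50% = €1015.50. Traveler pays €1519.50; OOP now €1519.50.
Bill 2, €8280: 50% coinsurance on €8280 = €4140. Adding that to €1519.50 gives €5659.50, past the €2750 cap; traveler pays only €2750 − €1519.50 = €1230.50.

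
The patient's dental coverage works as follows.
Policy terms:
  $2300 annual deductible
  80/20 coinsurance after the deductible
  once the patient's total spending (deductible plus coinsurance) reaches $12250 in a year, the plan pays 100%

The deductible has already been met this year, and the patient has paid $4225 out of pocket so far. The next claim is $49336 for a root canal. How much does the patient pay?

With the deductible met, the entire $49336 is subject to coinsurance.
Patient's 20% share of $49336 is $9867.20.
Year-to-date out-of-pocket would reach $4225 + $9867.20 = $14092.20, above the $12250 maximum, so the patient pays only $12250 − $4225 = $8025.

$8025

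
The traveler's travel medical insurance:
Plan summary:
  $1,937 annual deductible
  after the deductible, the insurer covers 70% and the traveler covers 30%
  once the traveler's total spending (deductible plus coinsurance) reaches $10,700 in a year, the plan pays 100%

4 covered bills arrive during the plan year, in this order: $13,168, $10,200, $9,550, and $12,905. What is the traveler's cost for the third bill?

$2,333.70

Bill 1, $13,168: deductible takes $1,937, $11,231 remains; coinsurance $11,231 × 30% = $3,369.30. Cost to traveler: $5,306.30. OOP to date $5,306.30.
Bill 2, $10,200: 30% coinsurance on $10,200 = $3,060. Traveler owes $3,060 (running OOP $8,366.30).
Bill 3, $9,550: 30% coinsurance on $9,550 = $2,865. OOP would hit $11,231.30 > $10,700, so the cap limits the traveler to $10,700 − $8,366.30 = $2,333.70.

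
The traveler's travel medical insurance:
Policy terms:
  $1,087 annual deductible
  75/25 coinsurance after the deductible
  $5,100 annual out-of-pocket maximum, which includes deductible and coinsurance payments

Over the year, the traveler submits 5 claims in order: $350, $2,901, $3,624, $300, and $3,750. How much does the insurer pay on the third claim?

$2,718

#1 ($350): all of it applies to the deductible. Traveler pays $350; OOP now $350. Plan pays $350 − $350 = $0.
#2 ($2,901): $737 to deductible, leaving $2,164; traveler's 25% is $541. Traveler owes $1,278 (running OOP $1,628). Plan pays $2,901 − $1,278 = $1,623.
#3 ($3,624): deductible met; 25% of $3,624 = $906. Traveler pays $906; OOP now $2,534. Plan pays $3,624 − $906 = $2,718.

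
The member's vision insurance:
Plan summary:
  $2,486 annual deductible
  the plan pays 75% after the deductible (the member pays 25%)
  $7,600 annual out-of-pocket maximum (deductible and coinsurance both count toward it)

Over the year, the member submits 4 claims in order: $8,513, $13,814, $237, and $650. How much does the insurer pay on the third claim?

#1 ($8,513): $2,486 finishes the deductible; $6,027 goes to coinsurance; 25% of $6,027 = $1,506.75. Cost to member: $3,992.75. OOP to date $3,992.75. Insurer: $8,513 − $3,992.75 = $4,520.25.
#2 ($13,814): deductible already satisfied, so member's share is 25% × $13,814 = $3,453.50. Member owes $3,453.50 (running OOP $7,446.25). Plan pays $13,814 − $3,453.50 = $10,360.50.
#3 ($237): deductible already satisfied, so member's share is 25% × $237 = $59.25. Cost to member: $59.25. OOP to date $7,505.50. Insurer: $237 − $59.25 = $177.75.

$177.75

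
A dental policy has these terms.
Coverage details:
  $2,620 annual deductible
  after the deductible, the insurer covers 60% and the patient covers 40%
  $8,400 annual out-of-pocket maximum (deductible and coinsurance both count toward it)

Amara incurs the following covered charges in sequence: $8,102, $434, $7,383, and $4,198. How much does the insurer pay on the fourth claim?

#1 ($8,102): deductible takes $2,620, $5,482 remains; 40% of $5,482 = $2,192.80. Patient pays $4,812.80; OOP now $4,812.80. Plan pays $8,102 − $4,812.80 = $3,289.20.
#2 ($434): 40% coinsurance on $434 = $173.60. Patient owes $173.60 (running OOP $4,986.40). Insurer: $434 − $173.60 = $260.40.
#3 ($7,383): deductible met; 40% of $7,383 = $2,953.20. Cost to patient: $2,953.20. OOP to date $7,939.60. Insurer: $7,383 − $2,953.20 = $4,429.80.
#4 ($4,198): deductible already satisfied, so patient's share is 40% × $4,198 = $1,679.20. OOP would hit $9,618.80 > $8,400, so the cap limits the patient to $8,400 − $7,939.60 = $460.40. Insurer: $4,198 − $460.40 = $3,737.60.

$3,737.60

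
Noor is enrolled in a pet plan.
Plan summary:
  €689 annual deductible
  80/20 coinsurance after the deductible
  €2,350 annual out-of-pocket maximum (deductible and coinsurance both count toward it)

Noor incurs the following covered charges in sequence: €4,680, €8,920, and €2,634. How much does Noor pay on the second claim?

Claim 1 — €4,680: €689 to deductible, leaving €3,991; 20% of €3,991 = €798.20. Cost to owner: €1,487.20. OOP to date €1,487.20.
Claim 2 — €8,920: deductible already satisfied, so owner's share is 20% × €8,920 = €1,784. That would push OOP to €3,271.20, over the €2,350 cap, so owner pays €2,350 − €1,487.20 = €862.80.

€862.80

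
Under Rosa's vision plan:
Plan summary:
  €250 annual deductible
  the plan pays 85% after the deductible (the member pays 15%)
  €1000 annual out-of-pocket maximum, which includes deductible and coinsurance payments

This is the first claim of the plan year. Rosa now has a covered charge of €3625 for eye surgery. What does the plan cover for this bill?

The full €250 deductible is still open; €250 of this bill applies to it.
The remaining €3375 (= €3625 − €250) moves to coinsurance.
15% of €3375 = €506.25 falls to the member.
So the member owes €250 + €506.25 = €756.25 before any cap.
Year-to-date out-of-pocket becomes €0 + €756.25 = €756.25, still under the €1000 maximum, so no cap applies.
The plan picks up €3625 − €756.25 = €2868.75.

€2868.75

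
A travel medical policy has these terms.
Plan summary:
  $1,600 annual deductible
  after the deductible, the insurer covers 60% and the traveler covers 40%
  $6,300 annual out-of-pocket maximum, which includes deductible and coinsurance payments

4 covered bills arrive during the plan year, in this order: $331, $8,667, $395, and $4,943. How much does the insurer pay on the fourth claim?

$3,360.20

Bill 1, $331: fully absorbed by the deductible. Traveler pays $331; OOP now $331. Insurer: $331 − $331 = $0.
Bill 2, $8,667: $1,269 to deductible, leaving $7,398; 40% of $7,398 = $2,959.20. Traveler pays $4,228.20; OOP now $4,559.20. Insurer: $8,667 − $4,228.20 = $4,438.80.
Bill 3, $395: deductible met; 40% of $395 = $158. Traveler owes $158 (running OOP $4,717.20). Plan pays $395 − $158 = $237.
Bill 4, $4,943: deductible already satisfied, so traveler's share is 40% × $4,943 = $1,977.20. Adding that to $4,717.20 gives $6,694.40, past the $6,300 cap; traveler pays only $6,300 − $4,717.20 = $1,582.80. Insurer: $4,943 − $1,582.80 = $3,360.20.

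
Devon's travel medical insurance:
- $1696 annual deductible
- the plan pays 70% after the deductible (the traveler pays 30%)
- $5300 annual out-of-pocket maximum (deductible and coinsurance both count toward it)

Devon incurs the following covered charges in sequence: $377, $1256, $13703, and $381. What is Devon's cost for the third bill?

$3667

Claim 1 — $377: entire amount goes to the deductible. Traveler owes $377 (running OOP $377).
Claim 2 — $1256: all of it applies to the deductible. Traveler owes $1256 (running OOP $1633).
Claim 3 — $13703: $63 finishes the deductible; $13640 goes to coinsurance; traveler's 30% is $4092. Deductible plus coinsurance: $63 + $4092 = $4155. Adding that to $1633 gives $5788, past the $5300 cap; traveler pays only $5300 − $1633 = $3667.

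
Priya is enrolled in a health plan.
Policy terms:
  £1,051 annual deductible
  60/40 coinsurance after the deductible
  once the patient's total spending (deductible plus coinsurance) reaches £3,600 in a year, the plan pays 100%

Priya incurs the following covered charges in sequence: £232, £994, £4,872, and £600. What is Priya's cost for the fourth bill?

£240

Claim 1 — £232: all of it applies to the deductible. Patient owes £232 (running OOP £232).
Claim 2 — £994: £819 to deductible, leaving £175; coinsurance £175 × 40% = £70. Cost to patient: £889. OOP to date £1,121.
Claim 3 — £4,872: deductible met; 40% of £4,872 = £1,948.80. Patient pays £1,948.80; OOP now £3,069.80.
Claim 4 — £600: deductible met; 40% of £600 = £240. Patient pays £240; OOP now £3,309.80.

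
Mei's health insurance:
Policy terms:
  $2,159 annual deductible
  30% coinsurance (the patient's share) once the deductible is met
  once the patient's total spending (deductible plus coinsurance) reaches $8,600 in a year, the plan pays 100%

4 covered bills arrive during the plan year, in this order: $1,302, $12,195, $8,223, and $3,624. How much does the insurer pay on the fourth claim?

Claim 1 — $1,302: fully absorbed by the deductible. Cost to patient: $1,302. OOP to date $1,302. Plan pays $1,302 − $1,302 = $0.
Claim 2 — $12,195: $857 to deductible, leaving $11,338; 30% of $11,338 = $3,401.40. Patient pays $4,258.40; OOP now $5,560.40. Insurer: $12,195 − $4,258.40 = $7,936.60.
Claim 3 — $8,223: deductible already satisfied, so patient's share is 30% × $8,223 = $2,466.90. Cost to patient: $2,466.90. OOP to date $8,027.30. Plan pays $8,223 − $2,466.90 = $5,756.10.
Claim 4 — $3,624: deductible met; 30% of $3,624 = $1,087.20. Adding that to $8,027.30 gives $9,114.50, past the $8,600 cap; patient pays only $8,600 − $8,027.30 = $572.70. Insurer: $3,624 − $572.70 = $3,051.30.

$3,051.30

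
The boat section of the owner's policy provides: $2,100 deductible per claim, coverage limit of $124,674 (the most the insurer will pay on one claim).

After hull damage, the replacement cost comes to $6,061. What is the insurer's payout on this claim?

After the deductible, $6,061 − $2,100 = $3,961 remains.
$3,961 is within the $124,674 limit, so the insurer pays $3,961.

$3,961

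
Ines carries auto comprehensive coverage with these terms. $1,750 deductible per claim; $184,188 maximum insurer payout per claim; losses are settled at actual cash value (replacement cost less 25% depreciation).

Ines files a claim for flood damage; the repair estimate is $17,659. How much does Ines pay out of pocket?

$6,164.75

Actual cash value after 25% depreciation: $17,659 × 75% = $13,244.25.
Less the $1,750 deductible: $13,244.25 − $1,750 = $11,494.25.
$11,494.25 is within the $184,188 limit, so the insurer pays $11,494.25.
Policyholder's share is the uncovered remainder: $17,659 − $11,494.25 = $6,164.75.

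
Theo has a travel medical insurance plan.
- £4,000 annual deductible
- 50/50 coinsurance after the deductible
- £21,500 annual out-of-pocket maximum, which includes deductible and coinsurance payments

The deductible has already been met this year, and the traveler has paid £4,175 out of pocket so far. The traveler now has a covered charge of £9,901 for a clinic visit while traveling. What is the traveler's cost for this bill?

£4,950.50

The deductible is already satisfied, so the full bill goes to coinsurance.
Coinsurance: £9,901 × 50% = £4,950.50.
Year-to-date out-of-pocket becomes £4,175 + £4,950.50 = £9,125.50, still under the £21,500 maximum, so no cap applies.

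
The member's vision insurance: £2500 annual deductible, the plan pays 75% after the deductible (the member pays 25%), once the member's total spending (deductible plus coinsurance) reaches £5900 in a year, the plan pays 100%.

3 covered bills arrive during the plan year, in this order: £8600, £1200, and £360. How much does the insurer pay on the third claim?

£270

Claim 1 — £8600: £2500 to deductible, leaving £6100; coinsurance £6100 × 25% = £1525. Member owes £4025 (running OOP £4025). Insurer: £8600 − £4025 = £4575.
Claim 2 — £1200: deductible already satisfied, so member's share is 25% × £1200 = £300. Member pays £300; OOP now £4325. Insurer: £1200 − £300 = £900.
Claim 3 — £360: 25% coinsurance on £360 = £90. Member pays £90; OOP now £4415. Insurer: £360 − £90 = £270.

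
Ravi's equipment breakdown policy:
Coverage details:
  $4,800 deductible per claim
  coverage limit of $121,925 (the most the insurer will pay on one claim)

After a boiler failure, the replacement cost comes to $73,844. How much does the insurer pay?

$69,044

Subtract the deductible: $73,844 − $4,800 = $69,044.
That's under the $121,925 cap, so the insurer reimburses the full $69,044.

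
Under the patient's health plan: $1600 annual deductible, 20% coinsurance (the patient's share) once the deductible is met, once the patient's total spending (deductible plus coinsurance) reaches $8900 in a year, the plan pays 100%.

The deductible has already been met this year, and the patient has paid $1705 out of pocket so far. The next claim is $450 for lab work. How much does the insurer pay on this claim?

$360

With the deductible met, the entire $450 is subject to coinsurance.
Coinsurance: $450 × 20% = $90.
Year-to-date out-of-pocket becomes $1705 + $90 = $1795, still under the $8900 maximum, so no cap applies.
The plan picks up $450 − $90 = $360.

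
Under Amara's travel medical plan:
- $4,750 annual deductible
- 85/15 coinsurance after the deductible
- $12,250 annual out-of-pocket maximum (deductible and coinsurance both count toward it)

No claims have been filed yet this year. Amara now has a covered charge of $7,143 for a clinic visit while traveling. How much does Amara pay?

$5,108.95

Nothing has been paid toward the $4,750 deductible, so the first $4,750 of this charge is applied there.
The remaining $2,393 (= $7,143 − $4,750) moves to coinsurance.
Traveler's 15% share of $2,393 is $358.95.
Traveler responsibility before any cap: $4,750 + $358.95 = $5,108.95.
Cumulative spending $0 + $5,108.95 = $5,108.95 stays under the $12,250 maximum.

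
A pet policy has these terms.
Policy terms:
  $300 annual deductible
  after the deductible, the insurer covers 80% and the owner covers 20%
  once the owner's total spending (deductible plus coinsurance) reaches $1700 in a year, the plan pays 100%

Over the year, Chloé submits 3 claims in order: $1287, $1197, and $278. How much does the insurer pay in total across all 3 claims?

$1969.60

#1 ($1287): $300 finishes the deductible; $987 goes to coinsurance; coinsurance $987 × 20% = $197.40. Owner owes $497.40 (running OOP $497.40). Plan pays $1287 − $497.40 = $789.60.
#2 ($1197): deductible already satisfied, so owner's share is 20% × $1197 = $239.40. Cost to owner: $239.40. OOP to date $736.80. Insurer: $1197 − $239.40 = $957.60.
#3 ($278): deductible met; 20% of $278 = $55.60. Owner owes $55.60 (running OOP $792.40). Insurer: $278 − $55.60 = $222.40.
Insurer total = bills − owner's total = $2762 − $792.40 = $1969.60.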